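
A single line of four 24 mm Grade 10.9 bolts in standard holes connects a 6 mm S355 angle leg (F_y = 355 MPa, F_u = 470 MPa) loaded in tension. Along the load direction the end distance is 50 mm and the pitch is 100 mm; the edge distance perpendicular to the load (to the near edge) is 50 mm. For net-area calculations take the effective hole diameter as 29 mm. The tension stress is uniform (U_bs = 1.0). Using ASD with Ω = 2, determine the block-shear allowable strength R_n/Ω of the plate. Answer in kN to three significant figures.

Shear plane L_v = 50 + 3·100 = 350 mm; A_gv = 350 × 6 = 2100 mm².
A_nv = (350 − 3.5·29) × 6 = 1491 mm².
A_nt = (50 − 0.5·29) × 6 = 213 mm².
0.6 F_u A_nv = 420.5 kN; 0.6 F_y A_gv = 447.3 kN → shear rupture governs the shear term.
R_n = 420.5 + 1.0 × 470 × 213 / 1000 = 520.6 kN.
Allowable strength R_n/Ω = 520.6 / 2 = 260 kN.

260 kN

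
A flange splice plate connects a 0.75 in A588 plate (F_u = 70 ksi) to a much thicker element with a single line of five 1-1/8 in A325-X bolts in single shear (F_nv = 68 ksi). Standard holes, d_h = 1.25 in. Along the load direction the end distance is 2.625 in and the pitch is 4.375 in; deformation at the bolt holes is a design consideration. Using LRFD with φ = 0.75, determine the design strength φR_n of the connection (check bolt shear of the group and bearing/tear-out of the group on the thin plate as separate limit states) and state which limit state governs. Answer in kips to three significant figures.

Bolt shear: A_b = π·1.125²/4 = 0.994 in²; R_n = 68 × 0.994 × 5 × 1 = 338 kips → 0.75 × 338 = 253 kips.
Bearing (1.2 l_c t F_u ≤ 2.4 d t F_u): upper limit = 2.4·1.125·0.75·70 = 141.8 kips.
  Edge l_c = 2.625 − 1.25/2 = 2 → r_n = 126 kips; interior l_c = 4.375 − 1.25 = 3.125 → r_n = 141.8 kips.
  R_n,bearing = 1·126 + 4·141.8 = 693 kips → 0.75 × 693 = 520 kips.
Bolt shear governs: 253 kips.

253 kips (bolt shear governs)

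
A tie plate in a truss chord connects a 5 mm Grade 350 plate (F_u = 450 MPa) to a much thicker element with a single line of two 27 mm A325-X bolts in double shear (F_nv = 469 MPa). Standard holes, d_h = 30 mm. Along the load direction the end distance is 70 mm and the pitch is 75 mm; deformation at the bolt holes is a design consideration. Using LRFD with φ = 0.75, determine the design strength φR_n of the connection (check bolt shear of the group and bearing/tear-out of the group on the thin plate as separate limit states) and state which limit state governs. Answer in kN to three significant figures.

200 kN (bearing governs)

Bolt shear: A_b = π·27²/4 = 572.6 mm²; R_n = 469 × 572.6 × 2 × 2 / 1000 = 1074 kN → 0.75 × 1074 = 806 kN.
Bearing (1.2 l_c t F_u ≤ 2.4 d t F_u): upper limit = 2.4·27·5·450 / 1000 = 145.8 kN.
  Edge l_c = 70 − 30/2 = 55 → r_n = 145.8 kN; interior l_c = 75 − 30 = 45 → r_n = 121.5 kN.
  R_n,bearing = 1·145.8 + 1·121.5 = 267.3 kN → 0.75 × 267.3 = 200 kN.
Bearing governs: 200 kN.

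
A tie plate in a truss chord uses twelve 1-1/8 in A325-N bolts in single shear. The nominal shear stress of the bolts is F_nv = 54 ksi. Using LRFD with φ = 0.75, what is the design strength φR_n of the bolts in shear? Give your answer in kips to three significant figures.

A_b = π × 1.125² / 4 = 0.994 in².
R_n = F_nv · A_b · n · n_s = 54 × 0.994 × 12 × 1 = 644.1 kips.
Design strength φR_n = 0.75 × 644.1 = 483 kips.

483 kips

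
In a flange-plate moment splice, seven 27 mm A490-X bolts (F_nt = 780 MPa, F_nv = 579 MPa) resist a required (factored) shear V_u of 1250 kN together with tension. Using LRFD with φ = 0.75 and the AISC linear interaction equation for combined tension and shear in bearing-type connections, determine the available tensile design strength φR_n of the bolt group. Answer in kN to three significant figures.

A_b = π·27²/4 = 572.6 mm²; f_rv = 1250 × 1000 / (7 × 572.6) = 311.9 MPa.
F'_nt = 1.3 F_nt − (F_nt / φF_nv) f_rv = 1.3·780 − (780/(0.75·579))·311.9 = 453.8 MPa, capped at F_nt → F'_nt = 453.8 MPa.
R_n = F'_nt · A_b · n = 453.8 × 572.6 × 7 / 1000 = 1819 kN.
Design strength φR_n = 0.75 × 1819 = 1360 kN.

1360 kN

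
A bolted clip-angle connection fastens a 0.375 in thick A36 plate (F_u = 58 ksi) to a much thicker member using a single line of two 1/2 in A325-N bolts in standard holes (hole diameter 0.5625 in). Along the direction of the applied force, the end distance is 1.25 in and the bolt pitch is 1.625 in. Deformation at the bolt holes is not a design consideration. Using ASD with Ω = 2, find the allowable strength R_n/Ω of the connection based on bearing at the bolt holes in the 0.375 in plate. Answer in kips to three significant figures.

32.1 kips

Per bolt r_n = 1.5 l_c t F_u ≤ 3.0 d t F_u; upper limit = 3.0 × 0.5 × 0.375 × 58 = 32.62 kips.
Edge bolt: l_c = 1.25 − 0.5625/2 = 0.9688 in → 1.5 × 0.9688 × 0.375 × 58 = 31.61 → r_n = 31.61 kips.
Interior bolts: l_c = 1.625 − 0.5625 = 1.062 in → 1.5 × 1.062 × 0.375 × 58 = 34.66 → r_n = 32.62 kips.
R_n = 1 × 31.61 + 1 × 32.62 = 64.23 kips.
Allowable strength R_n/Ω = 64.23 / 2 = 32.1 kips.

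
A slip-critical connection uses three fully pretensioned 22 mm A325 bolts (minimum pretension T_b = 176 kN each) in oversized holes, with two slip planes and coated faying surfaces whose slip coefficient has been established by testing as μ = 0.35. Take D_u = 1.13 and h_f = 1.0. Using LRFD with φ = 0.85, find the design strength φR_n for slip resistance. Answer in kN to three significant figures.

355 kN

R_n = μ · D_u · h_f · T_b · n_s · n_b = 0.35 × 1.13 × 1.0 × 176 × 2 × 3 = 417.6 kN.
Design strength φR_n = 0.85 × 417.6 = 355 kN.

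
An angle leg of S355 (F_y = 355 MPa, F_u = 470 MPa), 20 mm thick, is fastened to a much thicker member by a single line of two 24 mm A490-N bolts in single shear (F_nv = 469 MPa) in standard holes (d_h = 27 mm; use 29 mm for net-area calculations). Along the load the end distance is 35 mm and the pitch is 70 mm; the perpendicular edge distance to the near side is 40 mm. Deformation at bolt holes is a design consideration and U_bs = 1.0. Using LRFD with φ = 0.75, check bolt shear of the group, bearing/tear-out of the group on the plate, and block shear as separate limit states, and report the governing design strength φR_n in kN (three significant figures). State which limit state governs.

Bolt shear: A_b = π·24²/4 = 452.4 mm²; R_n = 469 × 452.4 × 2 × 1 / 1000 = 424.3 kN → 0.75 × 424.3 = 318 kN.
Bearing: edge l_c = 21.5, r_n = 242.5 kN; interior l_c = 43, r_n = 485 kN; R_n = 242.5 + 1·485 = 727.6 kN → 546 kN.
Block shear: A_gv = 2100, A_nv = 1230, A_nt = 510 mm²; R_n = min(0.6F_uA_nv, 0.6F_yA_gv) + U_bs·F_u·A_nt = 586.6 kN → 440 kN.
Bolt shear governs: 318 kN.

318 kN (bolt shear governs)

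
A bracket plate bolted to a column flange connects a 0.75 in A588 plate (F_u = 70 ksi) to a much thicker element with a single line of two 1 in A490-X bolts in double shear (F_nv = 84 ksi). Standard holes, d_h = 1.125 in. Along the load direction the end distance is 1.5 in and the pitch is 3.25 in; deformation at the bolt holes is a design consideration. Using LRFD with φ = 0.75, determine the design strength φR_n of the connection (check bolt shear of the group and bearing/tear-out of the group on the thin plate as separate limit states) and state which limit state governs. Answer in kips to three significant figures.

Bolt shear: A_b = π·1²/4 = 0.7854 in²; R_n = 84 × 0.7854 × 2 × 2 = 263.9 kips → 0.75 × 263.9 = 198 kips.
Bearing (1.2 l_c t F_u ≤ 2.4 d t F_u): upper limit = 2.4·1·0.75·70 = 126 kips.
  Edge l_c = 1.5 − 1.125/2 = 0.9375 → r_n = 59.06 kips; interior l_c = 3.25 − 1.125 = 2.125 → r_n = 126 kips.
  R_n,bearing = 1·59.06 + 1·126 = 185.1 kips → 0.75 × 185.1 = 139 kips.
Bearing governs: 139 kips.

139 kips (bearing governs)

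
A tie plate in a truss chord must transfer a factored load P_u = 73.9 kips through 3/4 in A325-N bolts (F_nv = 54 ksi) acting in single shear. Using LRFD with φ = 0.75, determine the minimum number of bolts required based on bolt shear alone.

5 bolts

A_b = π·0.75²/4 = 0.4418 in².
Per-bolt design strength φR_n = 0.75 × 54 × 0.4418 × 1 = 17.89 kips.
n ≥ 73.9 / 17.89 = 4.13 → use 5 bolts.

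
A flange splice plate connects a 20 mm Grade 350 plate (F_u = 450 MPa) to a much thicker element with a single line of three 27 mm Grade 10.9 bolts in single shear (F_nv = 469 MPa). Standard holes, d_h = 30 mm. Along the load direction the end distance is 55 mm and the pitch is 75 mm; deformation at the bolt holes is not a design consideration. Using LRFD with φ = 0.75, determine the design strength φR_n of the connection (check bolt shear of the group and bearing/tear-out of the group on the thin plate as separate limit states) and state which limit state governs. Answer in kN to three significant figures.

604 kN (bolt shear governs)

Bolt shear: A_b = π·27²/4 = 572.6 mm²; R_n = 469 × 572.6 × 3 × 1 / 1000 = 805.6 kN → 0.75 × 805.6 = 604 kN.
Bearing (1.5 l_c t F_u ≤ 3.0 d t F_u): upper limit = 3.0·27·20·450 / 1000 = 729 kN.
  Edge l_c = 55 − 30/2 = 40 → r_n = 540 kN; interior l_c = 75 − 30 = 45 → r_n = 607.5 kN.
  R_n,bearing = 1·540 + 2·607.5 = 1755 kN → 0.75 × 1755 = 1320 kN.
Bolt shear governs: 604 kN.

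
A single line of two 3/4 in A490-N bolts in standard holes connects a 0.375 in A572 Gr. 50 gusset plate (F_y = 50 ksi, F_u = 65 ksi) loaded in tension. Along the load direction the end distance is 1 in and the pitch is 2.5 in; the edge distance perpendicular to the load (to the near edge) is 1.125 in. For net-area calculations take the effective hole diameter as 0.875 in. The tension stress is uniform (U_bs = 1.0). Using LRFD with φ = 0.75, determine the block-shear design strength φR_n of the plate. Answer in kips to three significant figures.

36.6 kips

Shear plane L_v = 1 + 1·2.5 = 3.5 in; A_gv = 3.5 × 0.375 = 1.312 in².
A_nv = (3.5 − 1.5·0.875) × 0.375 = 0.8203 in².
A_nt = (1.125 − 0.5·0.875) × 0.375 = 0.2578 in².
0.6 F_u A_nv = 31.99 kips; 0.6 F_y A_gv = 39.38 kips → shear rupture governs the shear term.
R_n = 31.99 + 1.0 × 65 × 0.2578 = 48.75 kips.
Design strength φR_n = 0.75 × 48.75 = 36.6 kips.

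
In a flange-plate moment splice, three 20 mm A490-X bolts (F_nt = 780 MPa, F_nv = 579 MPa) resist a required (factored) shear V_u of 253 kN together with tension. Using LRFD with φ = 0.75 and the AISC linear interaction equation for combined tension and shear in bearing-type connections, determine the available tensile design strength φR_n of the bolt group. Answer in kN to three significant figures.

376 kN

A_b = π·20²/4 = 314.2 mm²; f_rv = 253 × 1000 / (3 × 314.2) = 268.4 MPa.
F'_nt = 1.3 F_nt − (F_nt / φF_nv) f_rv = 1.3·780 − (780/(0.75·579))·268.4 = 531.8 MPa, capped at F_nt → F'_nt = 531.8 MPa.
R_n = F'_nt · A_b · n = 531.8 × 314.2 × 3 / 1000 = 501.2 kN.
Design strength φR_n = 0.75 × 501.2 = 376 kN.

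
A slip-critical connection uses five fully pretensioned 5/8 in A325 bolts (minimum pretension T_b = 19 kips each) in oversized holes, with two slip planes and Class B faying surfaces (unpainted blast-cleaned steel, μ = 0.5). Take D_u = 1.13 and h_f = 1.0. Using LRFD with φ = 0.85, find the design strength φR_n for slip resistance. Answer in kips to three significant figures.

91.2 kips

R_n = μ · D_u · h_f · T_b · n_s · n_b = 0.5 × 1.13 × 1.0 × 19 × 2 × 5 = 107.3 kips.
Design strength φR_n = 0.85 × 107.3 = 91.2 kips.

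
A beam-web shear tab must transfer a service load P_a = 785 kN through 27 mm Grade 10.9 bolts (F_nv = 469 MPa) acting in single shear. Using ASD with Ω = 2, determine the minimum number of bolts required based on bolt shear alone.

A_b = π·27²/4 = 572.6 mm².
Per-bolt allowable strength R_n/Ω = 469 × 572.6 × 1 / 1000 / 2 = 134.3 kN.
n ≥ 785 / 134.3 = 5.847 → use 6 bolts.

6 bolts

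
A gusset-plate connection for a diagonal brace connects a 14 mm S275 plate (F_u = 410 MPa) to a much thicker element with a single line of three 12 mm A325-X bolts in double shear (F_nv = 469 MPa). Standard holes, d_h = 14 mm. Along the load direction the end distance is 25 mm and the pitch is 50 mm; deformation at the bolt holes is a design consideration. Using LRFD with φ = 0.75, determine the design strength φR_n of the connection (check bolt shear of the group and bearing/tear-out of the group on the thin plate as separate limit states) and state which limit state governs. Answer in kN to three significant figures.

Bolt shear: A_b = π·12²/4 = 113.1 mm²; R_n = 469 × 113.1 × 3 × 2 / 1000 = 318.3 kN → 0.75 × 318.3 = 239 kN.
Bearing (1.2 l_c t F_u ≤ 2.4 d t F_u): upper limit = 2.4·12·14·410 / 1000 = 165.3 kN.
  Edge l_c = 25 − 14/2 = 18 → r_n = 124 kN; interior l_c = 50 − 14 = 36 → r_n = 165.3 kN.
  R_n,bearing = 1·124 + 2·165.3 = 454.6 kN → 0.75 × 454.6 = 341 kN.
Bolt shear governs: 239 kN.

239 kN (bolt shear governs)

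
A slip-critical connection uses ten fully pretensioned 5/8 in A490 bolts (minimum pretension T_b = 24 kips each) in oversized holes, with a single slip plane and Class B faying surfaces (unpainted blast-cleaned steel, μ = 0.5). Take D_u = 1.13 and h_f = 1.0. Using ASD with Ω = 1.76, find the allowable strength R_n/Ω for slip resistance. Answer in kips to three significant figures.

R_n = μ · D_u · h_f · T_b · n_s · n_b = 0.5 × 1.13 × 1.0 × 24 × 1 × 10 = 135.6 kips.
Allowable strength R_n/Ω = 135.6 / 1.76 = 77 kips.

77 kips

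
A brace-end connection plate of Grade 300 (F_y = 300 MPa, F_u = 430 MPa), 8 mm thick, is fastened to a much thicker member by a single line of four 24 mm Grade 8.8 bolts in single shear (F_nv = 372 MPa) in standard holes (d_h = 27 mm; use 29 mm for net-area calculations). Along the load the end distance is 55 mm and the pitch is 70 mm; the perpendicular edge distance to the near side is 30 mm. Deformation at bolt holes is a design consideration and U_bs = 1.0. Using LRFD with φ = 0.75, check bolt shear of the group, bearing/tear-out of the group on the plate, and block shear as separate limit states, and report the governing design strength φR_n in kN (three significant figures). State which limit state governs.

Bolt shear: A_b = π·24²/4 = 452.4 mm²; R_n = 372 × 452.4 × 4 × 1 / 1000 = 673.2 kN → 0.75 × 673.2 = 505 kN.
Bearing: edge l_c = 41.5, r_n = 171.3 kN; interior l_c = 43, r_n = 177.5 kN; R_n = 171.3 + 3·177.5 = 703.8 kN → 528 kN.
Block shear: A_gv = 2120, A_nv = 1308, A_nt = 124 mm²; R_n = min(0.6F_uA_nv, 0.6F_yA_gv) + U_bs·F_u·A_nt = 390.8 kN → 293 kN.
Block shear governs: 293 kN.

293 kN (block shear governs)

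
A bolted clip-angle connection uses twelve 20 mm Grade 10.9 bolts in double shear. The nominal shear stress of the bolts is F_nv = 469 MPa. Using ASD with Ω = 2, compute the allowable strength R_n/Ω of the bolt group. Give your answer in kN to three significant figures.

1770 kN

A_b = π × 20² / 4 = 314.2 mm².
R_n = F_nv · A_b · n · n_s = 469 × 314.2 × 12 × 2 / 1000 = 3536 kN.
Allowable strength R_n/Ω = 3536 / 2 = 1770 kN.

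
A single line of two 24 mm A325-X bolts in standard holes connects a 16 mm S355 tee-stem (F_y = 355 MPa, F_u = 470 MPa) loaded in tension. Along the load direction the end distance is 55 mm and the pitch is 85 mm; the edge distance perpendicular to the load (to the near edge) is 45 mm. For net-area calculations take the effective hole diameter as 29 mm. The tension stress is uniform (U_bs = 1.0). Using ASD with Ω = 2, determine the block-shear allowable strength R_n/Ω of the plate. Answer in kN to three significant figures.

Shear plane L_v = 55 + 1·85 = 140 mm; A_gv = 140 × 16 = 2240 mm².
A_nv = (140 − 1.5·29) × 16 = 1544 mm².
A_nt = (45 − 0.5·29) × 16 = 488 mm².
0.6 F_u A_nv = 435.4 kN; 0.6 F_y A_gv = 477.1 kN → shear rupture governs the shear term.
R_n = 435.4 + 1.0 × 470 × 488 / 1000 = 664.8 kN.
Allowable strength R_n/Ω = 664.8 / 2 = 332 kN.

332 kN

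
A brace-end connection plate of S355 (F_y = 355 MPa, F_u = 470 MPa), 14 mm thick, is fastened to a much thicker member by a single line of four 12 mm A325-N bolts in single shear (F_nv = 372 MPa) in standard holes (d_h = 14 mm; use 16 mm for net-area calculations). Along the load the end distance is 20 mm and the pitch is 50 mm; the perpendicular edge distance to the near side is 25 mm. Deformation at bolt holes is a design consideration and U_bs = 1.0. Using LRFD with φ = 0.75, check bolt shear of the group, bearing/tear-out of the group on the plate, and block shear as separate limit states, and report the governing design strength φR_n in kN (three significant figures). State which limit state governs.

Bolt shear: A_b = π·12²/4 = 113.1 mm²; R_n = 372 × 113.1 × 4 × 1 / 1000 = 168.3 kN → 0.75 × 168.3 = 126 kN.
Bearing: edge l_c = 13, r_n = 102.6 kN; interior l_c = 36, r_n = 189.5 kN; R_n = 102.6 + 3·189.5 = 671.2 kN → 503 kN.
Block shear: A_gv = 2380, A_nv = 1596, A_nt = 238 mm²; R_n = min(0.6F_uA_nv, 0.6F_yA_gv) + U_bs·F_u·A_nt = 561.9 kN → 421 kN.
Bolt shear governs: 126 kN.

126 kN (bolt shear governs)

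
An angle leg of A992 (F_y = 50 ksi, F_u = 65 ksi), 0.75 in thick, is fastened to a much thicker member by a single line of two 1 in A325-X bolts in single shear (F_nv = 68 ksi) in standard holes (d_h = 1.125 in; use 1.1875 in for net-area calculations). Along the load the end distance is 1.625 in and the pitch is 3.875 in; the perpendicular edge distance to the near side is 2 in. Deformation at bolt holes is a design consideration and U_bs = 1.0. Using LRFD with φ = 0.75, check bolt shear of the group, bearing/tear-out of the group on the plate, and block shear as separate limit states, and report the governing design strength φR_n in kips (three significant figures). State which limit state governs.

Bolt shear: A_b = π·1²/4 = 0.7854 in²; R_n = 68 × 0.7854 × 2 × 1 = 106.8 kips → 0.75 × 106.8 = 80.1 kips.
Bearing: edge l_c = 1.062, r_n = 62.16 kips; interior l_c = 2.75, r_n = 117 kips; R_n = 62.16 + 1·117 = 179.2 kips → 134 kips.
Block shear: A_gv = 4.125, A_nv = 2.789, A_nt = 1.055 in²; R_n = min(0.6F_uA_nv, 0.6F_yA_gv) + U_bs·F_u·A_nt = 177.3 kips → 133 kips.
Bolt shear governs: 80.1 kips.

80.1 kips (bolt shear governs)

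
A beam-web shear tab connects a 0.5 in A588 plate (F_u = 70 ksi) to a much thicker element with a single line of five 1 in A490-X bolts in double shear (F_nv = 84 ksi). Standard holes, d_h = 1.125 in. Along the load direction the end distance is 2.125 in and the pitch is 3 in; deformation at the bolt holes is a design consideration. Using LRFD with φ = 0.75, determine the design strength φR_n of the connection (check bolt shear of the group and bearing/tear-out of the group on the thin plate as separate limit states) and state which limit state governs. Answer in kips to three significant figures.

Bolt shear: A_b = π·1²/4 = 0.7854 in²; R_n = 84 × 0.7854 × 5 × 2 = 659.7 kips → 0.75 × 659.7 = 495 kips.
Bearing (1.2 l_c t F_u ≤ 2.4 d t F_u): upper limit = 2.4·1·0.5·70 = 84 kips.
  Edge l_c = 2.125 − 1.125/2 = 1.562 → r_n = 65.62 kips; interior l_c = 3 − 1.125 = 1.875 → r_n = 78.75 kips.
  R_n,bearing = 1·65.62 + 4·78.75 = 380.6 kips → 0.75 × 380.6 = 285 kips.
Bearing governs: 285 kips.

285 kips (bearing governs)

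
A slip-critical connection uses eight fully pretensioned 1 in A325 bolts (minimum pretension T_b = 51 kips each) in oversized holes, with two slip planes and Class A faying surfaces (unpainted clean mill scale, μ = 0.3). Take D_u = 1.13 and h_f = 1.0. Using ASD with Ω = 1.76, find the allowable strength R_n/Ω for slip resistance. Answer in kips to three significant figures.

157 kips

R_n = μ · D_u · h_f · T_b · n_s · n_b = 0.3 × 1.13 × 1.0 × 51 × 2 × 8 = 276.6 kips.
Allowable strength R_n/Ω = 276.6 / 1.76 = 157 kips.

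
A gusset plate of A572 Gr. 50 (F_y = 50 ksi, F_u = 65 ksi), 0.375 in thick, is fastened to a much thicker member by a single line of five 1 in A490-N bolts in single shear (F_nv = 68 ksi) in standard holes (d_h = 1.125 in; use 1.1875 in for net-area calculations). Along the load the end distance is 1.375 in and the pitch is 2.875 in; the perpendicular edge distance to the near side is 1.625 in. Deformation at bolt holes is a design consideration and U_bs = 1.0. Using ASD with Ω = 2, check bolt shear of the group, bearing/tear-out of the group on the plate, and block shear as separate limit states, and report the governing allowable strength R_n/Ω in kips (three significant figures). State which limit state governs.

Bolt shear: A_b = π·1²/4 = 0.7854 in²; R_n = 68 × 0.7854 × 5 × 1 = 267 kips → 267 / 2 = 134 kips.
Bearing: edge l_c = 0.8125, r_n = 23.77 kips; interior l_c = 1.75, r_n = 51.19 kips; R_n = 23.77 + 4·51.19 = 228.5 kips → 114 kips.
Block shear: A_gv = 4.828, A_nv = 2.824, A_nt = 0.3867 in²; R_n = min(0.6F_uA_nv, 0.6F_yA_gv) + U_bs·F_u·A_nt = 135.3 kips → 67.6 kips.
Block shear governs: 67.6 kips.

67.6 kips (block shear governs)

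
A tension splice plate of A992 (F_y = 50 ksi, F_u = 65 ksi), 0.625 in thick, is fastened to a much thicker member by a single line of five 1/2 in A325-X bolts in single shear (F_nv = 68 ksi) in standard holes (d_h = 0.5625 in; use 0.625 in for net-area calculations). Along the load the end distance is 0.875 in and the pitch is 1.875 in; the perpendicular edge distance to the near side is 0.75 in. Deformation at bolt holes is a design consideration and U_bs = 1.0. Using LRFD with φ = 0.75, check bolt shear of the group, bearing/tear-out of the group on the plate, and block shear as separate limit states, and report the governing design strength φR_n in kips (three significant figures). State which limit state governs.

50.1 kips (bolt shear governs)

Bolt shear: A_b = π·0.5²/4 = 0.1963 in²; R_n = 68 × 0.1963 × 5 × 1 = 66.76 kips → 0.75 × 66.76 = 50.1 kips.
Bearing: edge l_c = 0.5938, r_n = 28.95 kips; interior l_c = 1.312, r_n = 48.75 kips; R_n = 28.95 + 4·48.75 = 223.9 kips → 168 kips.
Block shear: A_gv = 5.234, A_nv = 3.477, A_nt = 0.2734 in²; R_n = min(0.6F_uA_nv, 0.6F_yA_gv) + U_bs·F_u·A_nt = 153.4 kips → 115 kips.
Bolt shear governs: 50.1 kips.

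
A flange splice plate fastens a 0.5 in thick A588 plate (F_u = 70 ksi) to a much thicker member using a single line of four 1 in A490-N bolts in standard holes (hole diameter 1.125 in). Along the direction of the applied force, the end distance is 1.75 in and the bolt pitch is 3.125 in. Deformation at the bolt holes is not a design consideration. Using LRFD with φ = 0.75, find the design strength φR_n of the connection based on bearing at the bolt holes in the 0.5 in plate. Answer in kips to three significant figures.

283 kips

Per bolt r_n = 1.5 l_c t F_u ≤ 3.0 d t F_u; upper limit = 3.0 × 1 × 0.5 × 70 = 105 kips.
Edge bolt: l_c = 1.75 − 1.125/2 = 1.188 in → 1.5 × 1.188 × 0.5 × 70 = 62.34 → r_n = 62.34 kips.
Interior bolts: l_c = 3.125 − 1.125 = 2 in → 1.5 × 2 × 0.5 × 70 = 105 → r_n = 105 kips.
R_n = 1 × 62.34 + 3 × 105 = 377.3 kips.
Design strength φR_n = 0.75 × 377.3 = 283 kips.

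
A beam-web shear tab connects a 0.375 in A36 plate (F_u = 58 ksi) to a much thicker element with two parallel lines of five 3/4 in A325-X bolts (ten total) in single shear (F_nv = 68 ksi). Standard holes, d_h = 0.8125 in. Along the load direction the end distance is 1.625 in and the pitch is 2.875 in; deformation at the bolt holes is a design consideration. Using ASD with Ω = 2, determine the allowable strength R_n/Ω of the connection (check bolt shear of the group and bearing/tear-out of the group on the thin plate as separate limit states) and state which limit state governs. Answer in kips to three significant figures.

150 kips (bolt shear governs)

Bolt shear: A_b = π·0.75²/4 = 0.4418 in²; R_n = 68 × 0.4418 × 10 × 1 = 300.4 kips → 300.4 / 2 = 150 kips.
Bearing (1.2 l_c t F_u ≤ 2.4 d t F_u): upper limit = 2.4·0.75·0.375·58 = 39.15 kips.
  Edge l_c = 1.625 − 0.8125/2 = 1.219 → r_n = 31.81 kips; interior l_c = 2.875 − 0.8125 = 2.062 → r_n = 39.15 kips.
  R_n,bearing = 2·31.81 + 8·39.15 = 376.8 kips → 376.8 / 2 = 188 kips.
Bolt shear governs: 150 kips.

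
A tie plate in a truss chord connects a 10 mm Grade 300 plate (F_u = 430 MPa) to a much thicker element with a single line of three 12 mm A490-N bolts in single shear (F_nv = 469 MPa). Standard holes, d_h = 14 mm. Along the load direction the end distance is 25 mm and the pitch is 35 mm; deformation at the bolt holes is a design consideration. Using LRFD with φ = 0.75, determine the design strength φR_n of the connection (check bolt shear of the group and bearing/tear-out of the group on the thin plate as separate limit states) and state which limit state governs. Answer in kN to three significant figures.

119 kN (bolt shear governs)

Bolt shear: A_b = π·12²/4 = 113.1 mm²; R_n = 469 × 113.1 × 3 × 1 / 1000 = 159.1 kN → 0.75 × 159.1 = 119 kN.
Bearing (1.2 l_c t F_u ≤ 2.4 d t F_u): upper limit = 2.4·12·10·430 / 1000 = 123.8 kN.
  Edge l_c = 25 − 14/2 = 18 → r_n = 92.88 kN; interior l_c = 35 − 14 = 21 → r_n = 108.4 kN.
  R_n,bearing = 1·92.88 + 2·108.4 = 309.6 kN → 0.75 × 309.6 = 232 kN.
Bolt shear governs: 119 kN.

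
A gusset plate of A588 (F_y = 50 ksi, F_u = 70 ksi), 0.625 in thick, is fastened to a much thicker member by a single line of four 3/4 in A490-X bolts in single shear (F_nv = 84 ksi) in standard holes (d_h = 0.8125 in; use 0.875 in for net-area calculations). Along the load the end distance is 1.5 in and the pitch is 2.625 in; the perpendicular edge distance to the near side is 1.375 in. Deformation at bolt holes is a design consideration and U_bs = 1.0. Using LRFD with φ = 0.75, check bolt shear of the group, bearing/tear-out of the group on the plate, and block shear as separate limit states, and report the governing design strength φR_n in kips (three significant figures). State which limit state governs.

Bolt shear: A_b = π·0.75²/4 = 0.4418 in²; R_n = 84 × 0.4418 × 4 × 1 = 148.4 kips → 0.75 × 148.4 = 111 kips.
Bearing: edge l_c = 1.094, r_n = 57.42 kips; interior l_c = 1.812, r_n = 78.75 kips; R_n = 57.42 + 3·78.75 = 293.7 kips → 220 kips.
Block shear: A_gv = 5.859, A_nv = 3.945, A_nt = 0.5859 in²; R_n = min(0.6F_uA_nv, 0.6F_yA_gv) + U_bs·F_u·A_nt = 206.7 kips → 155 kips.
Bolt shear governs: 111 kips.

111 kips (bolt shear governs)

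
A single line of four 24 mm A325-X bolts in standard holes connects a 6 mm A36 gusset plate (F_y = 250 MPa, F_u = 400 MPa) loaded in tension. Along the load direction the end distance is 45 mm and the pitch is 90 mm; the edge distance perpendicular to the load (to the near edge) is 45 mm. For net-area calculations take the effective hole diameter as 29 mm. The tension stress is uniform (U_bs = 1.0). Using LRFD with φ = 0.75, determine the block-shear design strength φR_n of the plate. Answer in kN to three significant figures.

Shear plane L_v = 45 + 3·90 = 315 mm; A_gv = 315 × 6 = 1890 mm².
A_nv = (315 − 3.5·29) × 6 = 1281 mm².
A_nt = (45 − 0.5·29) × 6 = 183 mm².
0.6 F_u A_nv = 307.4 kN; 0.6 F_y A_gv = 283.5 kN → shear yielding governs the shear term.
R_n = 283.5 + 1.0 × 400 × 183 / 1000 = 356.7 kN.
Design strength φR_n = 0.75 × 356.7 = 268 kN.

268 kN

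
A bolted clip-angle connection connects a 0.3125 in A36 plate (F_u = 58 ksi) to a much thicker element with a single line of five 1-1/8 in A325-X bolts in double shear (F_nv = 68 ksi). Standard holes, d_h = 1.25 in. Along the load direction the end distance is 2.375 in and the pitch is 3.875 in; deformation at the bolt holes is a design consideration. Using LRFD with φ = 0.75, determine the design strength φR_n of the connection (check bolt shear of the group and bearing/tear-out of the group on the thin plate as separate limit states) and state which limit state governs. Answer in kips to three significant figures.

Bolt shear: A_b = π·1.125²/4 = 0.994 in²; R_n = 68 × 0.994 × 5 × 2 = 675.9 kips → 0.75 × 675.9 = 507 kips.
Bearing (1.2 l_c t F_u ≤ 2.4 d t F_u): upper limit = 2.4·1.125·0.3125·58 = 48.94 kips.
  Edge l_c = 2.375 − 1.25/2 = 1.75 → r_n = 38.06 kips; interior l_c = 3.875 − 1.25 = 2.625 → r_n = 48.94 kips.
  R_n,bearing = 1·38.06 + 4·48.94 = 233.8 kips → 0.75 × 233.8 = 175 kips.
Bearing governs: 175 kips.

175 kips (bearing governs)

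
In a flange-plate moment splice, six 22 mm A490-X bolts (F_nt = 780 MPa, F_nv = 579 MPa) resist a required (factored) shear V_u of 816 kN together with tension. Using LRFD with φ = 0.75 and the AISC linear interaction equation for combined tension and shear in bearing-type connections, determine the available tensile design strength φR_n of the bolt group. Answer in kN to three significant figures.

A_b = π·22²/4 = 380.1 mm²; f_rv = 816 × 1000 / (6 × 380.1) = 357.8 MPa.
F'_nt = 1.3 F_nt − (F_nt / φF_nv) f_rv = 1.3·780 − (780/(0.75·579))·357.8 = 371.4 MPa, capped at F_nt → F'_nt = 371.4 MPa.
R_n = F'_nt · A_b · n = 371.4 × 380.1 × 6 / 1000 = 847 kN.
Design strength φR_n = 0.75 × 847 = 635 kN.

635 kN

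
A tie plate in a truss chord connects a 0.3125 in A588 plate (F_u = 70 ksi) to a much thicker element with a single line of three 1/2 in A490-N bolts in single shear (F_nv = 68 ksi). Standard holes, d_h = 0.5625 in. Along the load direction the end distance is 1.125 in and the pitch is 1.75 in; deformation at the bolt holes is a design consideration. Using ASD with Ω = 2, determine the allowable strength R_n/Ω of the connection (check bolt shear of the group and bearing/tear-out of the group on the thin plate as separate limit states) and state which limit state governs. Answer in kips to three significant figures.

20 kips (bolt shear governs)

Bolt shear: A_b = π·0.5²/4 = 0.1963 in²; R_n = 68 × 0.1963 × 3 × 1 = 40.06 kips → 40.06 / 2 = 20 kips.
Bearing (1.2 l_c t F_u ≤ 2.4 d t F_u): upper limit = 2.4·0.5·0.3125·70 = 26.25 kips.
  Edge l_c = 1.125 − 0.5625/2 = 0.8438 → r_n = 22.15 kips; interior l_c = 1.75 − 0.5625 = 1.188 → r_n = 26.25 kips.
  R_n,bearing = 1·22.15 + 2·26.25 = 74.65 kips → 74.65 / 2 = 37.3 kips.
Bolt shear governs: 20 kips.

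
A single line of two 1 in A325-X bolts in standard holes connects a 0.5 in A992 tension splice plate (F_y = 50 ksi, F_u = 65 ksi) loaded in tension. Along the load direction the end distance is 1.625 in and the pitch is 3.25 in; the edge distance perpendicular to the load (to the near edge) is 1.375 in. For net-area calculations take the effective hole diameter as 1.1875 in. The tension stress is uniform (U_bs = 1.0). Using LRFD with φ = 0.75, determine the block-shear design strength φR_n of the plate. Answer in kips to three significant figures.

Shear plane L_v = 1.625 + 1·3.25 = 4.875 in; A_gv = 4.875 × 0.5 = 2.438 in².
A_nv = (4.875 − 1.5·1.1875) × 0.5 = 1.547 in².
A_nt = (1.375 − 0.5·1.1875) × 0.5 = 0.3906 in².
0.6 F_u A_nv = 60.33 kips; 0.6 F_y A_gv = 73.12 kips → shear rupture governs the shear term.
R_n = 60.33 + 1.0 × 65 × 0.3906 = 85.72 kips.
Design strength φR_n = 0.75 × 85.72 = 64.3 kips.

64.3 kips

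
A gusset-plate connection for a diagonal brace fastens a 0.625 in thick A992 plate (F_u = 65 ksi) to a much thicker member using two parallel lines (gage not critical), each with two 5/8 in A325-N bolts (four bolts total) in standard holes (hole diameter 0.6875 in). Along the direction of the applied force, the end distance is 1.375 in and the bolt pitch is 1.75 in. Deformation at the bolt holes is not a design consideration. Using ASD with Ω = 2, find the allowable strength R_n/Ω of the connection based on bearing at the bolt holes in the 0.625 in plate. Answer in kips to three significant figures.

Per bolt r_n = 1.5 l_c t F_u ≤ 3.0 d t F_u; upper limit = 3.0 × 0.625 × 0.625 × 65 = 76.17 kips.
Edge bolt: l_c = 1.375 − 0.6875/2 = 1.031 in → 1.5 × 1.031 × 0.625 × 65 = 62.84 → r_n = 62.84 kips.
Interior bolts: l_c = 1.75 − 0.6875 = 1.062 in → 1.5 × 1.062 × 0.625 × 65 = 64.75 → r_n = 64.75 kips.
R_n = 2 × 62.84 + 2 × 64.75 = 255.2 kips.
Allowable strength R_n/Ω = 255.2 / 2 = 128 kips.

128 kips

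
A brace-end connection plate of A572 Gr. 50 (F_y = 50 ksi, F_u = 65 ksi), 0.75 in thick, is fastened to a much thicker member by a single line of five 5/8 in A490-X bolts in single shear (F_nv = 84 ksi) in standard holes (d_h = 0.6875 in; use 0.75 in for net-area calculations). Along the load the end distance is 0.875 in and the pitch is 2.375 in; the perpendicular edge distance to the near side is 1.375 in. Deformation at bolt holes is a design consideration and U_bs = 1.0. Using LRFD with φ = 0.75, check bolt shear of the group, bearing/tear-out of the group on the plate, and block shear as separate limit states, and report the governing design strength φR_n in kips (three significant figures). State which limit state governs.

Bolt shear: A_b = π·0.625²/4 = 0.3068 in²; R_n = 84 × 0.3068 × 5 × 1 = 128.9 kips → 0.75 × 128.9 = 96.6 kips.
Bearing: edge l_c = 0.5312, r_n = 31.08 kips; interior l_c = 1.688, r_n = 73.12 kips; R_n = 31.08 + 4·73.12 = 323.6 kips → 243 kips.
Block shear: A_gv = 7.781, A_nv = 5.25, A_nt = 0.75 in²; R_n = min(0.6F_uA_nv, 0.6F_yA_gv) + U_bs·F_u·A_nt = 253.5 kips → 190 kips.
Bolt shear governs: 96.6 kips.

96.6 kips (bolt shear governs)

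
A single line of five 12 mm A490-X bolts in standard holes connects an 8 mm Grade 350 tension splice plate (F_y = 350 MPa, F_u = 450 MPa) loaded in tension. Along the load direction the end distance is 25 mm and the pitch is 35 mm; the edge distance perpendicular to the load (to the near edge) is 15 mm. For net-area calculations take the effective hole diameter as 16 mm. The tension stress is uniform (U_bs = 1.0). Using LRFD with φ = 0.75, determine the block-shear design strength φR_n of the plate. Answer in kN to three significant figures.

170 kN

Shear plane L_v = 25 + 4·35 = 165 mm; A_gv = 165 × 8 = 1320 mm².
A_nv = (165 − 4.5·16) × 8 = 744 mm².
A_nt = (15 − 0.5·16) × 8 = 56 mm².
0.6 F_u A_nv = 200.9 kN; 0.6 F_y A_gv = 277.2 kN → shear rupture governs the shear term.
R_n = 200.9 + 1.0 × 450 × 56 / 1000 = 226.1 kN.
Design strength φR_n = 0.75 × 226.1 = 170 kN.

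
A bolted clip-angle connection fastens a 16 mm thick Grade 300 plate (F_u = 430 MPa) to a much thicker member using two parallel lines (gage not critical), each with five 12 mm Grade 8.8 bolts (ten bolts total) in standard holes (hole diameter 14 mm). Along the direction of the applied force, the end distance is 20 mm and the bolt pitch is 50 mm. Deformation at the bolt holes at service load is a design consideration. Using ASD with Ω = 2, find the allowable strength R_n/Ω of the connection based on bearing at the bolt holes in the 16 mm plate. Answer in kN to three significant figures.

900 kN

Per bolt r_n = 1.2 l_c t F_u ≤ 2.4 d t F_u; upper limit = 2.4 × 12 × 16 × 430 / 1000 = 198.1 kN.
Edge bolt: l_c = 20 − 14/2 = 13 mm → 1.2 × 13 × 16 × 430 / 1000 = 107.3 → r_n = 107.3 kN.
Interior bolts: l_c = 50 − 14 = 36 mm → 1.2 × 36 × 16 × 430 / 1000 = 297.2 → r_n = 198.1 kN.
R_n = 2 × 107.3 + 8 × 198.1 = 1800 kN.
Allowable strength R_n/Ω = 1800 / 2 = 900 kN.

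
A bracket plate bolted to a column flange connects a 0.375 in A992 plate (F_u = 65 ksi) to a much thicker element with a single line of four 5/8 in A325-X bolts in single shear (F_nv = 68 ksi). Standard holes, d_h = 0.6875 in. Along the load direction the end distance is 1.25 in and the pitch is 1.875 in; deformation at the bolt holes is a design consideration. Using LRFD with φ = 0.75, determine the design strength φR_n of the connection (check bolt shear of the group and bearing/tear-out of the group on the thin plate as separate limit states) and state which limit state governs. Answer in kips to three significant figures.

62.6 kips (bolt shear governs)

Bolt shear: A_b = π·0.625²/4 = 0.3068 in²; R_n = 68 × 0.3068 × 4 × 1 = 83.45 kips → 0.75 × 83.45 = 62.6 kips.
Bearing (1.2 l_c t F_u ≤ 2.4 d t F_u): upper limit = 2.4·0.625·0.375·65 = 36.56 kips.
  Edge l_c = 1.25 − 0.6875/2 = 0.9062 → r_n = 26.51 kips; interior l_c = 1.875 − 0.6875 = 1.188 → r_n = 34.73 kips.
  R_n,bearing = 1·26.51 + 3·34.73 = 130.7 kips → 0.75 × 130.7 = 98 kips.
Bolt shear governs: 62.6 kips.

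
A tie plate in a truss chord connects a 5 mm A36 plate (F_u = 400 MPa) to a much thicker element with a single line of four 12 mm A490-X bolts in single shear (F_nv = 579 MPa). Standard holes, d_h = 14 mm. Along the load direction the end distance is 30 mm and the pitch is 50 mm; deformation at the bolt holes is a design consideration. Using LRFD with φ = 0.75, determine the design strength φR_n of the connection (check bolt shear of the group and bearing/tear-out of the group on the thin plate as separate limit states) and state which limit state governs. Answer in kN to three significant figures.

Bolt shear: A_b = π·12²/4 = 113.1 mm²; R_n = 579 × 113.1 × 4 × 1 / 1000 = 261.9 kN → 0.75 × 261.9 = 196 kN.
Bearing (1.2 l_c t F_u ≤ 2.4 d t F_u): upper limit = 2.4·12·5·400 / 1000 = 57.6 kN.
  Edge l_c = 30 − 14/2 = 23 → r_n = 55.2 kN; interior l_c = 50 − 14 = 36 → r_n = 57.6 kN.
  R_n,bearing = 1·55.2 + 3·57.6 = 228 kN → 0.75 × 228 = 171 kN.
Bearing governs: 171 kN.

171 kN (bearing governs)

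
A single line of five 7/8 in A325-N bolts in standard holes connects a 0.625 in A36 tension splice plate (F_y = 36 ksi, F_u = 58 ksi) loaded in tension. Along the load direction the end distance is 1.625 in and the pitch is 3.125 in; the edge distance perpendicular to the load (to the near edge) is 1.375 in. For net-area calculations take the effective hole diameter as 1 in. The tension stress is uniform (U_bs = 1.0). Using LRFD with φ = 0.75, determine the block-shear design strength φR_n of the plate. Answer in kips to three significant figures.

Shear plane L_v = 1.625 + 4·3.125 = 14.12 in; A_gv = 14.12 × 0.625 = 8.828 in².
A_nv = (14.12 − 4.5·1) × 0.625 = 6.016 in².
A_nt = (1.375 − 0.5·1) × 0.625 = 0.5469 in².
0.6 F_u A_nv = 209.3 kips; 0.6 F_y A_gv = 190.7 kips → shear yielding governs the shear term.
R_n = 190.7 + 1.0 × 58 × 0.5469 = 222.4 kips.
Design strength φR_n = 0.75 × 222.4 = 167 kips.

167 kips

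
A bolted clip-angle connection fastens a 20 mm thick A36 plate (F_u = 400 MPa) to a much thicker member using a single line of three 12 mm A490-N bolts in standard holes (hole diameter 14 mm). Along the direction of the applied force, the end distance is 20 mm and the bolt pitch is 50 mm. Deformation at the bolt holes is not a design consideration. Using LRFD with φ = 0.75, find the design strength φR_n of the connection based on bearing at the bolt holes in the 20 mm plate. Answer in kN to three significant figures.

549 kN

Per bolt r_n = 1.5 l_c t F_u ≤ 3.0 d t F_u; upper limit = 3.0 × 12 × 20 × 400 / 1000 = 288 kN.
Edge bolt: l_c = 20 − 14/2 = 13 mm → 1.5 × 13 × 20 × 400 / 1000 = 156 → r_n = 156 kN.
Interior bolts: l_c = 50 − 14 = 36 mm → 1.5 × 36 × 20 × 400 / 1000 = 432 → r_n = 288 kN.
R_n = 1 × 156 + 2 × 288 = 732 kN.
Design strength φR_n = 0.75 × 732 = 549 kN.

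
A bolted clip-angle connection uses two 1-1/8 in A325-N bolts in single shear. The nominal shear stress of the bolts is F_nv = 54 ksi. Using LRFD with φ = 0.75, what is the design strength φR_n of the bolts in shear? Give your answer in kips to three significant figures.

A_b = π × 1.125² / 4 = 0.994 in².
R_n = F_nv · A_b · n · n_s = 54 × 0.994 × 2 × 1 = 107.4 kips.
Design strength φR_n = 0.75 × 107.4 = 80.5 kips.

80.5 kips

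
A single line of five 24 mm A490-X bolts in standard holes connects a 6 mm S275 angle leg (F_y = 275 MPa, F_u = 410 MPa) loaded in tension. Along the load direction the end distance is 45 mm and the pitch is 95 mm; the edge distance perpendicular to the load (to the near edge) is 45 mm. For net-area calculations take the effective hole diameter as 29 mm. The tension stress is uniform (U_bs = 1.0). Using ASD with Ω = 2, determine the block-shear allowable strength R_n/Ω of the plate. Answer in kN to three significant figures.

248 kN

Shear plane L_v = 45 + 4·95 = 425 mm; A_gv = 425 × 6 = 2550 mm².
A_nv = (425 − 4.5·29) × 6 = 1767 mm².
A_nt = (45 − 0.5·29) × 6 = 183 mm².
0.6 F_u A_nv = 434.7 kN; 0.6 F_y A_gv = 420.8 kN → shear yielding governs the shear term.
R_n = 420.8 + 1.0 × 410 × 183 / 1000 = 495.8 kN.
Allowable strength R_n/Ω = 495.8 / 2 = 248 kN.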